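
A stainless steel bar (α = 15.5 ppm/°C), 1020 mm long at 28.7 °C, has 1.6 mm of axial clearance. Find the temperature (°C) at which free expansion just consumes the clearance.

130 °C

α·L₀·ΔT = 1.6 mm ⇒ ΔT = 1.6 / (15.5×10⁻⁶ × 1020.0) = 101.2 K.
T = 28.7 + 101.2 = 129.9 °C.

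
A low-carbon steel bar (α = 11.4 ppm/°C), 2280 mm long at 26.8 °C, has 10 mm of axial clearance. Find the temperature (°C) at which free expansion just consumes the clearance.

α·L₀·ΔT = 10.0 mm ⇒ ΔT = 10.0 / (11.4×10⁻⁶ × 2280.0) = 384.7 K.
T = 26.8 + 384.7 = 411.5 °C.

412 °C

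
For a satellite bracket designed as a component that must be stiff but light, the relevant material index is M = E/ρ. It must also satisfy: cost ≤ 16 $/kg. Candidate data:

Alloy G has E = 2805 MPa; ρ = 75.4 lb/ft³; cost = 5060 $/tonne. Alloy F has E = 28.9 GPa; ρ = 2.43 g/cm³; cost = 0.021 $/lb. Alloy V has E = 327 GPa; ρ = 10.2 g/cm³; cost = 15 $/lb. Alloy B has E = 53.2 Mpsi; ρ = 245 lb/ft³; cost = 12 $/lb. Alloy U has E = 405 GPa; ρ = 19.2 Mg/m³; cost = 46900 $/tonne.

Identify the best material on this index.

alloy F

Screen on constraints: cost ≤ 16 $/kg. Survivors: alloy G, alloy F.
Convert each candidate to consistent units, then evaluate M:
  alloy G: E = 2.805 GPa, ρ = 1208 kg/m³
  alloy F: E = 28.90 GPa, ρ = 2430 kg/m³
  alloy F: M = 11.9 MN·m/kg
  alloy G: M = 2.32 MN·m/kg
Alloy F ranks first.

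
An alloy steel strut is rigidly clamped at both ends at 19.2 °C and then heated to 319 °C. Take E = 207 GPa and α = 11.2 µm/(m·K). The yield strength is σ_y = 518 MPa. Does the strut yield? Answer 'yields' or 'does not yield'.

ΔT = 299.8 K. Constrained thermal stress σ = E·α·ΔT = 207.0×10³ MPa × 11.2×10⁻⁶ × 299.8 = 695 MPa (compressive).
Compare to σ_y = 518 MPa: σ ≥ σ_y, so it yields.

yields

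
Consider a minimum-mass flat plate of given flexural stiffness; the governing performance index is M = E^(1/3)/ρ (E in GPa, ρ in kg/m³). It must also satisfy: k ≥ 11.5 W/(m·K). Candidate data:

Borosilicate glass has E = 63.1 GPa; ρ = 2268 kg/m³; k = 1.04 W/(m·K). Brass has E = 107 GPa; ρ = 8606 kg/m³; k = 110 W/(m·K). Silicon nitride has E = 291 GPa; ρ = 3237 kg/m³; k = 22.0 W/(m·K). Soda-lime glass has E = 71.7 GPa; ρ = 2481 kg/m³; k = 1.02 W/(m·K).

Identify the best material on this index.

silicon nitride

Screen on constraints: k ≥ 11.5 W/(m·K). Survivors: brass, silicon nitride.
Evaluate M for each candidate:
  silicon nitride: M = 2.05×10⁻³
  brass: M = 0.552×10⁻³
The maximum is for silicon nitride.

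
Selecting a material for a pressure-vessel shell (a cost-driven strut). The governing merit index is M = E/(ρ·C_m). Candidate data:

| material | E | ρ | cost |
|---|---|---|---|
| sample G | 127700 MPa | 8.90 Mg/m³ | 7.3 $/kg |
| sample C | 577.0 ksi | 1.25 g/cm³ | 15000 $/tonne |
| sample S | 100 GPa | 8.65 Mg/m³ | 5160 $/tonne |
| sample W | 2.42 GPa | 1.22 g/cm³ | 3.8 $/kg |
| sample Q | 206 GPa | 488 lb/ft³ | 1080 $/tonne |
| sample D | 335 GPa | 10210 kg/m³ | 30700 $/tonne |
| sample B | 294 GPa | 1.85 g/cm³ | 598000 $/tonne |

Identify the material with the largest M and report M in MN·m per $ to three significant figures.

In SI units:
  sample G: E = 127.7 GPa, ρ = 8900 kg/m³, cost = 7.300 $/kg
  sample C: E = 3.978 GPa, ρ = 1250 kg/m³, cost = 15.00 $/kg
  sample S: E = 100.0 GPa, ρ = 8650 kg/m³, cost = 5.160 $/kg
  sample W: E = 2.420 GPa, ρ = 1220 kg/m³, cost = 3.800 $/kg
  sample Q: E = 206.0 GPa, ρ = 7817 kg/m³, cost = 1.080 $/kg
  sample D: E = 335.0 GPa, ρ = 10210 kg/m³, cost = 30.70 $/kg
  sample B: E = 294.0 GPa, ρ = 1850 kg/m³, cost = 598.0 $/kg
  sample Q: M = 24.4 MN·m per $
  sample S: M = 2.24 MN·m per $
  sample G: M = 1.97 MN·m per $
  sample D: M = 1.07 MN·m per $
  sample W: M = 0.522 MN·m per $
  sample B: M = 0.266 MN·m per $
  sample C: M = 0.212 MN·m per $
Sample Q ranks first.

sample Q, M = 24.4 MN·m per $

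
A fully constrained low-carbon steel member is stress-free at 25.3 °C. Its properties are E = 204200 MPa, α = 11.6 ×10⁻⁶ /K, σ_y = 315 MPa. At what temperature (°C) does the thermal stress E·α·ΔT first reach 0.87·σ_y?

E = 204200 MPa = 204.2 GPa.
E·α·ΔT = 274.1 MPa ⇒ ΔT = 274.1 / (204.2×10³ × 11.6×10⁻⁶) = 115.7 K.
T = 25.3 + 115.7 = 141.0 °C.

141 °C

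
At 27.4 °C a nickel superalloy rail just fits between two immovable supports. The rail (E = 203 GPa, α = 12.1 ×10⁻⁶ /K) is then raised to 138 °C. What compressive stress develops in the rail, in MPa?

272 MPa

ΔT = 110.6 K. Constrained thermal stress σ = E·α·ΔT = 203.0×10³ MPa × 12.1×10⁻⁶ × 110.6 = 272 MPa (compressive).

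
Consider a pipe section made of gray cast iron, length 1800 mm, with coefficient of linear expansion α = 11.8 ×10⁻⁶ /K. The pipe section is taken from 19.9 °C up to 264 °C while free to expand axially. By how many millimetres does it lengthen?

ΔT = 264 − 19.9 = 244.1 K.
ΔL = α·L₀·ΔT = 11.8×10⁻⁶ × 1800 mm × 244.1 K = 5.18 mm.

5.18 mm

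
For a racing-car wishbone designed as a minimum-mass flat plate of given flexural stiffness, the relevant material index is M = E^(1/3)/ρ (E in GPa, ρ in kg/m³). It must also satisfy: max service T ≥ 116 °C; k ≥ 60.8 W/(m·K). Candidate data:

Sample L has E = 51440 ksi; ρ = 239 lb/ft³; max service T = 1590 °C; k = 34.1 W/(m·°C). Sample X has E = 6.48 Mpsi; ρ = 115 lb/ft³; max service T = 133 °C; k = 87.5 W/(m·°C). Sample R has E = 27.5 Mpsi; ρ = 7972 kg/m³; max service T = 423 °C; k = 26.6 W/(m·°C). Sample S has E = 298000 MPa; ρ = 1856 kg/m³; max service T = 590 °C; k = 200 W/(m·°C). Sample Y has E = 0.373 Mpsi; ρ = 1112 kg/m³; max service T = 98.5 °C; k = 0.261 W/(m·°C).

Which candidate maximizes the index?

Screen on constraints: max service T ≥ 116 °C; k ≥ 60.8 W/(m·K). Survivors: sample X, sample S.
After converting to SI:
  sample X: E = 44.68 GPa, ρ = 1842 kg/m³
  sample S: E = 298.0 GPa, ρ = 1856 kg/m³
  sample S: M = 3.60×10⁻³
  sample X: M = 1.93×10⁻³
Highest index: sample S.

sample S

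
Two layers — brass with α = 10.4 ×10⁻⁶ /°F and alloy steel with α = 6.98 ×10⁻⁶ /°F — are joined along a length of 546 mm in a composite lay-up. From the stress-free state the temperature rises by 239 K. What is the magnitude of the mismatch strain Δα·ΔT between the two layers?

brass: α = 10.4×10⁻⁶/°F × 9/5 = 18.7×10⁻⁶/K.
alloy steel: α = 6.98×10⁻⁶/°F × 9/5 = 12.6×10⁻⁶/K.
Δα = |18.7 − 12.6|×10⁻⁶/K = 6.16×10⁻⁶/K.
Mismatch strain = Δα·ΔT = 6.16×10⁻⁶ × 239.0 = 1.47×10⁻³.

1.47×10⁻³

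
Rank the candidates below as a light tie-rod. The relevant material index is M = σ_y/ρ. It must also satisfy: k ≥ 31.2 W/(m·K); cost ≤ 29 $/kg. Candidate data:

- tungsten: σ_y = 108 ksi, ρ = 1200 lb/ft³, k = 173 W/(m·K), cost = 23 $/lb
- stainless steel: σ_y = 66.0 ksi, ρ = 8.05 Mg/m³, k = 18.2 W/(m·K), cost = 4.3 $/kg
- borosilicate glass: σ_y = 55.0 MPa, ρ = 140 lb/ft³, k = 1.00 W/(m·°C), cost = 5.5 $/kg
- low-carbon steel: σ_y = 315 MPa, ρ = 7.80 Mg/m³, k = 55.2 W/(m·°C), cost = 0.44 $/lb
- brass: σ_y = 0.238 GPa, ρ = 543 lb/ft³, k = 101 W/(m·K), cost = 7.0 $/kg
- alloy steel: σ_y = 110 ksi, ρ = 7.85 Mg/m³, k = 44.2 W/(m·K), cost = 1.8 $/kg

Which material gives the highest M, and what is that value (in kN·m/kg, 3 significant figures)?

Screen on constraints: k ≥ 31.2 W/(m·K); cost ≤ 29 $/kg. Survivors: low-carbon steel, brass, alloy steel.
In SI units:
  low-carbon steel: σ_y = 315.0 MPa, ρ = 7800 kg/m³
  brass: σ_y = 238.0 MPa, ρ = 8698 kg/m³
  alloy steel: σ_y = 758.4 MPa, ρ = 7850 kg/m³
  alloy steel: M = 96.6 kN·m/kg
  low-carbon steel: M = 40.4 kN·m/kg
  brass: M = 27.4 kN·m/kg
Alloy steel has the largest M.

alloy steel, M = 96.6 kN·m/kg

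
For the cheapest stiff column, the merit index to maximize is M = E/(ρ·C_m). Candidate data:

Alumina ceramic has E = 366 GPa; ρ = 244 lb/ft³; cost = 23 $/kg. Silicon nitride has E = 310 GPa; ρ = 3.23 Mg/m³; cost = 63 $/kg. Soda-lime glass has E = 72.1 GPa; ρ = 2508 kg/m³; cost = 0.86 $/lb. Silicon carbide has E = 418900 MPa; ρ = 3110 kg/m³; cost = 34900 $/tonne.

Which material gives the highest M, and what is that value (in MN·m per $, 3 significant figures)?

After converting to SI:
  alumina ceramic: E = 366.0 GPa, ρ = 3909 kg/m³, cost = 23.00 $/kg
  silicon nitride: E = 310.0 GPa, ρ = 3230 kg/m³, cost = 63.00 $/kg
  soda-lime glass: E = 72.10 GPa, ρ = 2508 kg/m³, cost = 1.896 $/kg
  silicon carbide: E = 418.9 GPa, ρ = 3110 kg/m³, cost = 34.90 $/kg
  soda-lime glass: M = 15.2 MN·m per $
  alumina ceramic: M = 4.07 MN·m per $
  silicon carbide: M = 3.86 MN·m per $
  silicon nitride: M = 1.52 MN·m per $
Highest index: soda-lime glass.

soda-lime glass, M = 15.2 MN·m per $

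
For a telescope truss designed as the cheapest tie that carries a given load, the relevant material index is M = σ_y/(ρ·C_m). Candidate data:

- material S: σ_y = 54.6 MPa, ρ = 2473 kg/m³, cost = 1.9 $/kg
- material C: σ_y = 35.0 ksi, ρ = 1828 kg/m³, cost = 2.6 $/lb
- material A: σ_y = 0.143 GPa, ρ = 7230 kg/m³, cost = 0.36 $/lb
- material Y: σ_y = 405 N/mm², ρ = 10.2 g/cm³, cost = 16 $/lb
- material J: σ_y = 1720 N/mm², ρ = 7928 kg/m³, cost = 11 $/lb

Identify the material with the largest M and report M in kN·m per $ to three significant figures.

material A, M = 24.9 kN·m per $

Normalizing units and computing the index:
  material S: σ_y = 54.60 MPa, ρ = 2473 kg/m³, cost = 1.900 $/kg
  material C: σ_y = 241.3 MPa, ρ = 1828 kg/m³, cost = 5.732 $/kg
  material A: σ_y = 143.0 MPa, ρ = 7230 kg/m³, cost = 0.7937 $/kg
  material Y: σ_y = 405.0 MPa, ρ = 10200 kg/m³, cost = 35.27 $/kg
  material J: σ_y = 1720 MPa, ρ = 7928 kg/m³, cost = 24.25 $/kg
  material A: M = 24.9 kN·m per $
  material C: M = 23.0 kN·m per $
  material S: M = 11.6 kN·m per $
  material J: M = 8.95 kN·m per $
  material Y: M = 1.13 kN·m per $
Material A has the largest M.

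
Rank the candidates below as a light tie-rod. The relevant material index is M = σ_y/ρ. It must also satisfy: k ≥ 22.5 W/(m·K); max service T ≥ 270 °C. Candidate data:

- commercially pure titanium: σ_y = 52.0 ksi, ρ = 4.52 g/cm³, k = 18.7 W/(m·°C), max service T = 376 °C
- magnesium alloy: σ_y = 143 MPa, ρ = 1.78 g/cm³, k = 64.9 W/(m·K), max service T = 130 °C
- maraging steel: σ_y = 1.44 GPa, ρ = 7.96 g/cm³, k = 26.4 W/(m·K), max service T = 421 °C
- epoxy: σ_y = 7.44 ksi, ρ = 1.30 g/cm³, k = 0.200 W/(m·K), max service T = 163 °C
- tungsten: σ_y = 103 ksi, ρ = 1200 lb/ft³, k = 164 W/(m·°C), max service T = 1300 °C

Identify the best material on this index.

Screen on constraints: k ≥ 22.5 W/(m·K); max service T ≥ 270 °C. Survivors: maraging steel, tungsten.
Convert each candidate to consistent units, then evaluate M:
  maraging steel: σ_y = 1440 MPa, ρ = 7960 kg/m³
  tungsten: σ_y = 710.2 MPa, ρ = 19220 kg/m³
  maraging steel: M = 181 kN·m/kg
  tungsten: M = 36.9 kN·m/kg
Highest index: maraging steel.

maraging steel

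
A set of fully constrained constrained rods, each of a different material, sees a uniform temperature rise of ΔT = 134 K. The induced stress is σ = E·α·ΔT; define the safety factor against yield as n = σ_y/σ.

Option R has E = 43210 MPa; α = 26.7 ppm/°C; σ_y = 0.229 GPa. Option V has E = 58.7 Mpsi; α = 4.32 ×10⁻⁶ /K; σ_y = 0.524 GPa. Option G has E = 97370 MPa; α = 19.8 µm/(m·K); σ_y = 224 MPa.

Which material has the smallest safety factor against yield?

option G

In consistent units (E in GPa, α in ×10⁻⁶/K, σ_y in MPa):
  option R: E = 43.21, α = 26.7, σ_y = 229.0 → σ = 155 MPa, n = 1.48
  option V: E = 404.7, α = 4.32, σ_y = 524.0 → σ = 234 MPa, n = 2.24
  option G: E = 97.37, α = 19.8, σ_y = 224.0 → σ = 258 MPa, n = 0.867
Option G has the lowest safety factor, n = 0.867.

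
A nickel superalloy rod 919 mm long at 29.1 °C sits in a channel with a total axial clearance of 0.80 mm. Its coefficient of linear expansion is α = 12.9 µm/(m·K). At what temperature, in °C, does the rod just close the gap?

96.6 °C

α·L₀·ΔT = 0.8 mm ⇒ ΔT = 0.8 / (12.9×10⁻⁶ × 919.0) = 67.48 K.
T = 29.1 + 67.48 = 96.58 °C.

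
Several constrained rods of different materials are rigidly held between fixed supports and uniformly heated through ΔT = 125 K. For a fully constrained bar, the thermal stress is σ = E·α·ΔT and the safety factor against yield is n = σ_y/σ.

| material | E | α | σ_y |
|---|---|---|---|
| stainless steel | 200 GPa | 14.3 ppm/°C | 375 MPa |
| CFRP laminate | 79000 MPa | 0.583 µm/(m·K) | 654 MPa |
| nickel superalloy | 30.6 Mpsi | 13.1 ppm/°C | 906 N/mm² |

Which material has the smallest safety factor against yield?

stainless steel

With everything in SI (GPa, ×10⁻⁶/K, MPa):
  stainless steel: E = 200.0, α = 14.3, σ_y = 375.0 → σ = 358 MPa, n = 1.05
  CFRP laminate: E = 79.00, α = 0.583, σ_y = 654.0 → σ = 5.76 MPa, n = 114
  nickel superalloy: E = 211.0, α = 13.1, σ_y = 906.0 → σ = 345 MPa, n = 2.62
Smallest n: stainless steel with n = 1.05.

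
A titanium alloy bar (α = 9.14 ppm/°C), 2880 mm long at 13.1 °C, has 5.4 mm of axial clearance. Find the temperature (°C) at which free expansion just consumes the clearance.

α·L₀·ΔT = 5.4 mm ⇒ ΔT = 5.4 / (9.14×10⁻⁶ × 2880.0) = 205.1 K.
T = 13.1 + 205.1 = 218.2 °C.

218 °C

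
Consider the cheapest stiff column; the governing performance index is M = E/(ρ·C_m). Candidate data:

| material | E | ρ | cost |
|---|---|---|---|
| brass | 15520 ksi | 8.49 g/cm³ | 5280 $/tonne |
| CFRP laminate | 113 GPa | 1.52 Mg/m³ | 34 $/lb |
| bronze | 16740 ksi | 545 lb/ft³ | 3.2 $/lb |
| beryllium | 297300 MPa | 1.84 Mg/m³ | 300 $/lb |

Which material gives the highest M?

Convert each candidate to consistent units, then evaluate M:
  brass: E = 107.0 GPa, ρ = 8490 kg/m³, cost = 5.280 $/kg
  CFRP laminate: E = 113.0 GPa, ρ = 1520 kg/m³, cost = 74.96 $/kg
  bronze: E = 115.4 GPa, ρ = 8730 kg/m³, cost = 7.055 $/kg
  beryllium: E = 297.3 GPa, ρ = 1840 kg/m³, cost = 661.4 $/kg
  brass: M = 2.39 MN·m per $
  bronze: M = 1.87 MN·m per $
  CFRP laminate: M = 0.992 MN·m per $
  beryllium: M = 0.244 MN·m per $
Brass has the largest M.

brass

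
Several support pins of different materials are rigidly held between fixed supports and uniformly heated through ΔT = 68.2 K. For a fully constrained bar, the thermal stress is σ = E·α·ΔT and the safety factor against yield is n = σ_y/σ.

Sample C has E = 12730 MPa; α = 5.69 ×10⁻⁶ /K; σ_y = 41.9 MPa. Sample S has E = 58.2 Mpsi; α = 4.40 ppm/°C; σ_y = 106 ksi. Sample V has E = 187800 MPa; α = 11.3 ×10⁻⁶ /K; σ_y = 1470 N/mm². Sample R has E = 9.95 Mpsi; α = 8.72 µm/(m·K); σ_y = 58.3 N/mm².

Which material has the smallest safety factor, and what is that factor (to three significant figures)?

Converting E to GPa, α to ×10⁻⁶/K, σ_y to MPa, then σ and n for each:
  sample C: E = 12.73, α = 5.69, σ_y = 41.90 → σ = 4.94 MPa, n = 8.48
  sample S: E = 401.3, α = 4.40, σ_y = 730.8 → σ = 120 MPa, n = 6.07
  sample V: E = 187.8, α = 11.3, σ_y = 1470 → σ = 145 MPa, n = 10.2
  sample R: E = 68.60, α = 8.72, σ_y = 58.30 → σ = 40.8 MPa, n = 1.43
Sample R has the lowest safety factor, n = 1.43.

sample R, n = 1.43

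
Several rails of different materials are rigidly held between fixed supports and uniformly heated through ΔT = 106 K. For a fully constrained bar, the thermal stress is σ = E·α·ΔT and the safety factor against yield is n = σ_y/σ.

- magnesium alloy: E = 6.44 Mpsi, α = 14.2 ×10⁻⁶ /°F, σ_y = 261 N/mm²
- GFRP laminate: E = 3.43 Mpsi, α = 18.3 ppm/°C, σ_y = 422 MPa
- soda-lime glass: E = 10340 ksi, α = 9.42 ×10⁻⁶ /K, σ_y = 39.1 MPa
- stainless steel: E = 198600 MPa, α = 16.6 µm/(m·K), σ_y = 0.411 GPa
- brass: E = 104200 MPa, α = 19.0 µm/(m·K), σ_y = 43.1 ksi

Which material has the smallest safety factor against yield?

soda-lime glass

With everything in SI (GPa, ×10⁻⁶/K, MPa):
  magnesium alloy: E = 44.40, α = 25.6, σ_y = 261.0 → σ = 120 MPa, n = 2.17
  GFRP laminate: E = 23.65, α = 18.3, σ_y = 422.0 → σ = 45.9 MPa, n = 9.20
  soda-lime glass: E = 71.29, α = 9.42, σ_y = 39.10 → σ = 71.2 MPa, n = 0.549
  stainless steel: E = 198.6, α = 16.6, σ_y = 411.0 → σ = 349 MPa, n = 1.18
  brass: E = 104.2, α = 19.0, σ_y = 297.2 → σ = 210 MPa, n = 1.42
Soda-lime glass has the lowest safety factor, n = 0.549.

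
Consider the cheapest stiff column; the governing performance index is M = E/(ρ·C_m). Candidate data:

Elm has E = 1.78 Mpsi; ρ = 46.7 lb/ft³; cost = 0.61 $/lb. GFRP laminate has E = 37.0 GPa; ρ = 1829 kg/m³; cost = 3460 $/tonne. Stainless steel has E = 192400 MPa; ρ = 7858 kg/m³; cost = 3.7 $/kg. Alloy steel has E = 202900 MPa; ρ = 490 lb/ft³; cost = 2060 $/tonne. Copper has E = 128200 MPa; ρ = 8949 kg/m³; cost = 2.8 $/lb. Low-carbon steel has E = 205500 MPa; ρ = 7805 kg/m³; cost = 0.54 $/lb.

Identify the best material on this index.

low-carbon steel

In SI units:
  elm: E = 12.27 GPa, ρ = 748.1 kg/m³, cost = 1.345 $/kg
  GFRP laminate: E = 37.00 GPa, ρ = 1829 kg/m³, cost = 3.460 $/kg
  stainless steel: E = 192.4 GPa, ρ = 7858 kg/m³, cost = 3.700 $/kg
  alloy steel: E = 202.9 GPa, ρ = 7849 kg/m³, cost = 2.060 $/kg
  copper: E = 128.2 GPa, ρ = 8949 kg/m³, cost = 6.173 $/kg
  low-carbon steel: E = 205.5 GPa, ρ = 7805 kg/m³, cost = 1.190 $/kg
  low-carbon steel: M = 22.1 MN·m per $
  alloy steel: M = 12.5 MN·m per $
  elm: M = 12.2 MN·m per $
  stainless steel: M = 6.62 MN·m per $
  GFRP laminate: M = 5.85 MN·m per $
  copper: M = 2.32 MN·m per $
The maximum is for low-carbon steel.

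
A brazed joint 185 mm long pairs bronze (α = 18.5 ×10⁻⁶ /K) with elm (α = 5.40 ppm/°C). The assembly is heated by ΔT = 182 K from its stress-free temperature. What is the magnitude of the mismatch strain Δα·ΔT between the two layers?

Δα = |18.5 − 5.40|×10⁻⁶/K = 13.1×10⁻⁶/K.
Mismatch strain = Δα·ΔT = 13.1×10⁻⁶ × 182.0 = 2.38×10⁻³.

2.38×10⁻³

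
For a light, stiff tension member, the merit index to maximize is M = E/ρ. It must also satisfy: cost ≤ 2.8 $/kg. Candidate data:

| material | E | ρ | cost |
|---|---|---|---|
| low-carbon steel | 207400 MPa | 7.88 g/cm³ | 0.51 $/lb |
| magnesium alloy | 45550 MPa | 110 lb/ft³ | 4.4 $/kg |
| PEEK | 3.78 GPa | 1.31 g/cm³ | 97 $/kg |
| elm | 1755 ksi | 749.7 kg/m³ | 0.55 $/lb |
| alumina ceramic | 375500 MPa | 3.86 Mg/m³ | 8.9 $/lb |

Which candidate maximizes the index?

Screen on constraints: cost ≤ 2.8 $/kg. Survivors: low-carbon steel, elm.
In SI units:
  low-carbon steel: E = 207.4 GPa, ρ = 7880 kg/m³
  elm: E = 12.10 GPa, ρ = 749.7 kg/m³
  low-carbon steel: M = 26.3 MN·m/kg
  elm: M = 16.1 MN·m/kg
Low-carbon steel ranks first.

low-carbon steel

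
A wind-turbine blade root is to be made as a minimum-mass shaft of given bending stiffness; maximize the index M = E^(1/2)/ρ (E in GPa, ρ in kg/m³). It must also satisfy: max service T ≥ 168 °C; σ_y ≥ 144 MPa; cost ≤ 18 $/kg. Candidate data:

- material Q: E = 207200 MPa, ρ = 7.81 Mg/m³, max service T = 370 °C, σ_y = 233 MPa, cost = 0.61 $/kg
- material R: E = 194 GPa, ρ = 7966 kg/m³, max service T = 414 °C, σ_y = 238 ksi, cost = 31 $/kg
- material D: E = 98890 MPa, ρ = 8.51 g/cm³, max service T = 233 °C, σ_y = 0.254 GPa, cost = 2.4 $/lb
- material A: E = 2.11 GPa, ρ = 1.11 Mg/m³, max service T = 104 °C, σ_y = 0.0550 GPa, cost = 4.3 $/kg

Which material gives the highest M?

material Q

Screen on constraints: max service T ≥ 168 °C; σ_y ≥ 144 MPa; cost ≤ 18 $/kg. Survivors: material Q, material D.
Convert each candidate to consistent units, then evaluate M:
  material Q: E = 207.2 GPa, ρ = 7810 kg/m³
  material D: E = 98.89 GPa, ρ = 8510 kg/m³
  material Q: M = 1.84×10⁻³
  material D: M = 1.17×10⁻³
Material Q has the largest M.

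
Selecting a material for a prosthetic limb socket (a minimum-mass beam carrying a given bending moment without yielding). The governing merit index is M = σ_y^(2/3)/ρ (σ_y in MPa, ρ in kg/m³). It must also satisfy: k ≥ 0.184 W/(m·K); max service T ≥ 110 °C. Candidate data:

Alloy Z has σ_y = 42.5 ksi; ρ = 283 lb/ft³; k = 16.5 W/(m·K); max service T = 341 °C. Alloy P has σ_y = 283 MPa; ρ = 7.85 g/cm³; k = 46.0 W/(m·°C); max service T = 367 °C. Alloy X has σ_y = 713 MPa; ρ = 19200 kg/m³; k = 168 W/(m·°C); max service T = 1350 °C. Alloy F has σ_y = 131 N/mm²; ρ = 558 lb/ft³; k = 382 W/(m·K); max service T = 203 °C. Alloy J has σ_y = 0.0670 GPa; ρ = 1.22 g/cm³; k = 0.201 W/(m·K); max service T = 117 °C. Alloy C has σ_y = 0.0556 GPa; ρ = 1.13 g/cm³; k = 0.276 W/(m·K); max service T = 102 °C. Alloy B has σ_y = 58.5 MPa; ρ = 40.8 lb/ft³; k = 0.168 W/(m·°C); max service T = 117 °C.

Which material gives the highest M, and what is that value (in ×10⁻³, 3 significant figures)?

alloy J, M = 13.5×10⁻³

Screen on constraints: k ≥ 0.184 W/(m·K); max service T ≥ 110 °C. Survivors: alloy Z, alloy P, alloy X, alloy F, alloy J.
After converting to SI:
  alloy Z: σ_y = 293.0 MPa, ρ = 4533 kg/m³
  alloy P: σ_y = 283.0 MPa, ρ = 7850 kg/m³
  alloy X: σ_y = 713.0 MPa, ρ = 19200 kg/m³
  alloy F: σ_y = 131.0 MPa, ρ = 8938 kg/m³
  alloy J: σ_y = 67.00 MPa, ρ = 1220 kg/m³
  alloy J: M = 13.5×10⁻³
  alloy Z: M = 9.73×10⁻³
  alloy P: M = 5.49×10⁻³
  alloy X: M = 4.16×10⁻³
  alloy F: M = 2.89×10⁻³
Highest index: alloy J.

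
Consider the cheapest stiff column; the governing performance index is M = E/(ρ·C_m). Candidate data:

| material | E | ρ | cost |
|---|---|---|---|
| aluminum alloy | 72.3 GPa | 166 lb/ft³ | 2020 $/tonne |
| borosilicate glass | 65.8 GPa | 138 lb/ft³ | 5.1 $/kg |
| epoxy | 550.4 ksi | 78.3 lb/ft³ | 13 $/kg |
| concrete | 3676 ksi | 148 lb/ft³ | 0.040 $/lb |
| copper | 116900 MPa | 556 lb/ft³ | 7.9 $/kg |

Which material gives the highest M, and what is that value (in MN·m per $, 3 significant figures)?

Normalizing units and computing the index:
  aluminum alloy: E = 72.30 GPa, ρ = 2659 kg/m³, cost = 2.020 $/kg
  borosilicate glass: E = 65.80 GPa, ρ = 2211 kg/m³, cost = 5.100 $/kg
  epoxy: E = 3.795 GPa, ρ = 1254 kg/m³, cost = 13.00 $/kg
  concrete: E = 25.35 GPa, ρ = 2371 kg/m³, cost = 0.08818 $/kg
  copper: E = 116.9 GPa, ρ = 8906 kg/m³, cost = 7.900 $/kg
  concrete: M = 121 MN·m per $
  aluminum alloy: M = 13.5 MN·m per $
  borosilicate glass: M = 5.84 MN·m per $
  copper: M = 1.66 MN·m per $
  epoxy: M = 0.233 MN·m per $
Concrete ranks first.

concrete, M = 121 MN·m per $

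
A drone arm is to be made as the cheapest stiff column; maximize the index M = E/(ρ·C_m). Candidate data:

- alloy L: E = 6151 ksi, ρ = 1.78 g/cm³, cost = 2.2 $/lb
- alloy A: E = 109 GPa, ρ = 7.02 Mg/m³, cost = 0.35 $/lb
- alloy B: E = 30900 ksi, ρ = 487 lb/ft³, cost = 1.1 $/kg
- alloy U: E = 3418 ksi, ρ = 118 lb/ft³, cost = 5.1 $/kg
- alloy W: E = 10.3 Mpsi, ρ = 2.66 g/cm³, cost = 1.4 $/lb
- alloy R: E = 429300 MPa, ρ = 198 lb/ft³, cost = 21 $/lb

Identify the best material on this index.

alloy B

Convert each candidate to consistent units, then evaluate M:
  alloy L: E = 42.41 GPa, ρ = 1780 kg/m³, cost = 4.850 $/kg
  alloy A: E = 109.0 GPa, ρ = 7020 kg/m³, cost = 0.7716 $/kg
  alloy B: E = 213.0 GPa, ρ = 7801 kg/m³, cost = 1.100 $/kg
  alloy U: E = 23.57 GPa, ρ = 1890 kg/m³, cost = 5.100 $/kg
  alloy W: E = 71.02 GPa, ρ = 2660 kg/m³, cost = 3.086 $/kg
  alloy R: E = 429.3 GPa, ρ = 3172 kg/m³, cost = 46.30 $/kg
  alloy B: M = 24.8 MN·m per $
  alloy A: M = 20.1 MN·m per $
  alloy W: M = 8.65 MN·m per $
  alloy L: M = 4.91 MN·m per $
  alloy R: M = 2.92 MN·m per $
  alloy U: M = 2.44 MN·m per $
Alloy B has the largest M.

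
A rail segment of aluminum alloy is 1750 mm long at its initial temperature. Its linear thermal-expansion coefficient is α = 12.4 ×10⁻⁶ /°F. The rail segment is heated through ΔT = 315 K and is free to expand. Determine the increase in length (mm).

Convert α: 12.4×10⁻⁶/°F × (9/5) = 22.3×10⁻⁶/K.
ΔL = α·L₀·ΔT = 22.3×10⁻⁶ × 1750 mm × 315.0 K = 12.3 mm.

12.3 mm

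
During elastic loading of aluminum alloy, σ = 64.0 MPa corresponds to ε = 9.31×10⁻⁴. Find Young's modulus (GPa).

68.7 GPa

E = σ/ε = 64.0 MPa / 9.31×10⁻⁴ = 68740 MPa = 68.7 GPa.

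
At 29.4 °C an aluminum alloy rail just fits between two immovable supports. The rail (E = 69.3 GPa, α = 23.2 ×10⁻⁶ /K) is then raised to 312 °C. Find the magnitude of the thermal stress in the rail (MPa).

454 MPa

ΔT = 282.6 K. Constrained thermal stress σ = E·α·ΔT = 69.30×10³ MPa × 23.2×10⁻⁶ × 282.6 = 454 MPa (compressive).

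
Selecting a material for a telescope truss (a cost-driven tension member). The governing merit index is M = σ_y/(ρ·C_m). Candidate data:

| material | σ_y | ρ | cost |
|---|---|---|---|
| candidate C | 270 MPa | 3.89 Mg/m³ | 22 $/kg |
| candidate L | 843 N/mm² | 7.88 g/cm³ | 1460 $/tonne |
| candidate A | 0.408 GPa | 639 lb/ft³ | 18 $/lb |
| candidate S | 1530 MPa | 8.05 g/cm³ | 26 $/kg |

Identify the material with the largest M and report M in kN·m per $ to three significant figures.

candidate L, M = 73.3 kN·m per $

Normalizing units and computing the index:
  candidate C: σ_y = 270.0 MPa, ρ = 3890 kg/m³, cost = 22.00 $/kg
  candidate L: σ_y = 843.0 MPa, ρ = 7880 kg/m³, cost = 1.460 $/kg
  candidate A: σ_y = 408.0 MPa, ρ = 10240 kg/m³, cost = 39.68 $/kg
  candidate S: σ_y = 1530 MPa, ρ = 8050 kg/m³, cost = 26.00 $/kg
  candidate L: M = 73.3 kN·m per $
  candidate S: M = 7.31 kN·m per $
  candidate C: M = 3.15 kN·m per $
  candidate A: M = 1.00 kN·m per $
Candidate L has the largest M.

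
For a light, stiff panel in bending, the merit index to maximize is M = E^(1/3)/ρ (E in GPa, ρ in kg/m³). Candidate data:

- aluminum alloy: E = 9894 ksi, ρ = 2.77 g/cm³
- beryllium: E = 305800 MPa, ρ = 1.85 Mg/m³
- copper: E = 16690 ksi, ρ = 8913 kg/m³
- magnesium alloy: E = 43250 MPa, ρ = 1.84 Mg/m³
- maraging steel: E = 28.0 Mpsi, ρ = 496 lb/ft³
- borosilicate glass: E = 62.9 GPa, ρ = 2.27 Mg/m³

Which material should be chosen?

beryllium

Convert each candidate to consistent units, then evaluate M:
  aluminum alloy: E = 68.22 GPa, ρ = 2770 kg/m³
  beryllium: E = 305.8 GPa, ρ = 1850 kg/m³
  copper: E = 115.1 GPa, ρ = 8913 kg/m³
  magnesium alloy: E = 43.25 GPa, ρ = 1840 kg/m³
  maraging steel: E = 193.1 GPa, ρ = 7945 kg/m³
  borosilicate glass: E = 62.90 GPa, ρ = 2270 kg/m³
  beryllium: M = 3.64×10⁻³
  magnesium alloy: M = 1.91×10⁻³
  borosilicate glass: M = 1.75×10⁻³
  aluminum alloy: M = 1.48×10⁻³
  maraging steel: M = 0.727×10⁻³
  copper: M = 0.546×10⁻³
Highest index: beryllium.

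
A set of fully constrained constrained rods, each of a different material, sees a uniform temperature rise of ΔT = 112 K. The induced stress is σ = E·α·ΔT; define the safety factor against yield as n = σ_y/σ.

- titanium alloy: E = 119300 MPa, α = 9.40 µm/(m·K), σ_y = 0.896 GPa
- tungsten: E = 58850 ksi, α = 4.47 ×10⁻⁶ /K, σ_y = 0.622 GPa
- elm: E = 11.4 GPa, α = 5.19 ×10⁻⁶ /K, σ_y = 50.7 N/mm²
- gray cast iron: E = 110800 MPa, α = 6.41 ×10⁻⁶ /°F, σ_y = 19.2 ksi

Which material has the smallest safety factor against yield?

gray cast iron

Per material, after unit conversion:
  titanium alloy: E = 119.3, α = 9.40, σ_y = 896.0 → σ = 126 MPa, n = 7.13
  tungsten: E = 405.8, α = 4.47, σ_y = 622.0 → σ = 203 MPa, n = 3.06
  elm: E = 11.40, α = 5.19, σ_y = 50.70 → σ = 6.63 MPa, n = 7.65
  gray cast iron: E = 110.8, α = 11.5, σ_y = 132.4 → σ = 143 MPa, n = 0.925
Gray cast iron has the lowest safety factor, n = 0.925.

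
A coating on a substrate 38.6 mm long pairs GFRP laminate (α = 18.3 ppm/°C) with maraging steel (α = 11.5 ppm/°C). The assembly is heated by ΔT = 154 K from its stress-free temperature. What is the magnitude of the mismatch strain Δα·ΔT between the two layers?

1.05×10⁻³

Δα = |18.3 − 11.5|×10⁻⁶/K = 6.80×10⁻⁶/K.
Mismatch strain = Δα·ΔT = 6.80×10⁻⁶ × 154.0 = 1.05×10⁻³.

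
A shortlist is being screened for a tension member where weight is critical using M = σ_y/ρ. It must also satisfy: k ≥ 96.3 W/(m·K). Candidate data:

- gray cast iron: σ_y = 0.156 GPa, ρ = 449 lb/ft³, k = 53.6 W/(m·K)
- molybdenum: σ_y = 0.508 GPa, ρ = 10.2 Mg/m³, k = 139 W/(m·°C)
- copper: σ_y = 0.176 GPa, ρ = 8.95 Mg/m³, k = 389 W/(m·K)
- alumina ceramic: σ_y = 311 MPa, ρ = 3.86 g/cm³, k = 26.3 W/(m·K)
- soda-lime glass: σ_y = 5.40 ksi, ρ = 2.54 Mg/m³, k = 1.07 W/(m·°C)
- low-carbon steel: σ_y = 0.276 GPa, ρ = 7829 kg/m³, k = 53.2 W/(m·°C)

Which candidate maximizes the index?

molybdenum

Screen on constraints: k ≥ 96.3 W/(m·K). Survivors: molybdenum, copper.
After converting to SI:
  molybdenum: σ_y = 508.0 MPa, ρ = 10200 kg/m³
  copper: σ_y = 176.0 MPa, ρ = 8950 kg/m³
  molybdenum: M = 49.8 kN·m/kg
  copper: M = 19.7 kN·m/kg
Highest index: molybdenum.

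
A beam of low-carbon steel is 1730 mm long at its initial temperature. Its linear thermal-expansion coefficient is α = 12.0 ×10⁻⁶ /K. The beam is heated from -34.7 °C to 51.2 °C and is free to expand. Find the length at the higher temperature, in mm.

ΔT = 51.2 − (-34.7) = 85.90 K.
ΔL = α·L₀·ΔT = 12.0×10⁻⁶ × 1730 mm × 85.90 K = 1.78 mm.
L = L₀ + ΔL = 1730 + 1.78 = 1731.8 mm.

1731.8 mm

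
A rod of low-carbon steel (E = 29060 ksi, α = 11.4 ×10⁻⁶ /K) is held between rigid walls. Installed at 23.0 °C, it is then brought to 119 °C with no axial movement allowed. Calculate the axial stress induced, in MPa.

219 MPa

E = 29060 ksi = 200.4 GPa.
ΔT = 96.00 K. Constrained thermal stress σ = E·α·ΔT = 200.4×10³ MPa × 11.4×10⁻⁶ × 96.00 = 219 MPa (compressive).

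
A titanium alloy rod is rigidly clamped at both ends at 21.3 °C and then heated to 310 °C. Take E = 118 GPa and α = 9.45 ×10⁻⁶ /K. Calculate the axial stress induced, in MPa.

ΔT = 288.7 K. Constrained thermal stress σ = E·α·ΔT = 118.0×10³ MPa × 9.45×10⁻⁶ × 288.7 = 322 MPa (compressive).

322 MPa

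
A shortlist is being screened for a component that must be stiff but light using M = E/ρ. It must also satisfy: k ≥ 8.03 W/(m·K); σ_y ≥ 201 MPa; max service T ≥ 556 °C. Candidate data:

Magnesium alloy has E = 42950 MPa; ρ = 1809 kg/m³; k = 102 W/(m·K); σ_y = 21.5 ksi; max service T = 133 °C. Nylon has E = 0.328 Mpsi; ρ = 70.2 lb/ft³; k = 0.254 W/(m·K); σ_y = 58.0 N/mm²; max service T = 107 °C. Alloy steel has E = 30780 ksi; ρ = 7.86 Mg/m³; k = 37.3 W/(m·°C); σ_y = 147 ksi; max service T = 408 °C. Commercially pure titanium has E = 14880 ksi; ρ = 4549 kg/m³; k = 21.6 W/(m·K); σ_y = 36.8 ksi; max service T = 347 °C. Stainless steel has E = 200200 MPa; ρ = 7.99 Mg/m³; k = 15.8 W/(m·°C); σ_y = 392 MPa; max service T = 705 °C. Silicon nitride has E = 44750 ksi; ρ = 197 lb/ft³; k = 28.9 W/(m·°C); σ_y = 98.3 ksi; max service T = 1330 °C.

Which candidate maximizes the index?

Screen on constraints: k ≥ 8.03 W/(m·K); σ_y ≥ 201 MPa; max service T ≥ 556 °C. Survivors: stainless steel, silicon nitride.
Normalizing units and computing the index:
  stainless steel: E = 200.2 GPa, ρ = 7990 kg/m³
  silicon nitride: E = 308.5 GPa, ρ = 3156 kg/m³
  silicon nitride: M = 97.8 MN·m/kg
  stainless steel: M = 25.1 MN·m/kg
Highest index: silicon nitride.

silicon nitride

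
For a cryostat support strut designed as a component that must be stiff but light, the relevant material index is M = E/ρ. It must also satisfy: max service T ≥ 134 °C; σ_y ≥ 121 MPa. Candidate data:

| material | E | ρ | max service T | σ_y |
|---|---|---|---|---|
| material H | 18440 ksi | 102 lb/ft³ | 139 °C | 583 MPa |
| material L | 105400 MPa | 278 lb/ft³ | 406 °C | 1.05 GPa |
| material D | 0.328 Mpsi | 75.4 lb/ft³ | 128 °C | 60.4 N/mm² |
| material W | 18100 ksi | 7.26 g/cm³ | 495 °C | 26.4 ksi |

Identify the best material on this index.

Screen on constraints: max service T ≥ 134 °C; σ_y ≥ 121 MPa. Survivors: material H, material L, material W.
Putting every candidate on a common basis:
  material H: E = 127.1 GPa, ρ = 1634 kg/m³
  material L: E = 105.4 GPa, ρ = 4453 kg/m³
  material W: E = 124.8 GPa, ρ = 7260 kg/m³
  material H: M = 77.8 MN·m/kg
  material L: M = 23.7 MN·m/kg
  material W: M = 17.2 MN·m/kg
Material H has the largest M.

material H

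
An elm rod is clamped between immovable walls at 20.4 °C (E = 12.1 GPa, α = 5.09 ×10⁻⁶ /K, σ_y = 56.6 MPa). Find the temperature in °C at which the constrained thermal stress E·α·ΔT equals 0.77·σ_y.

E·α·ΔT = 43.58 MPa ⇒ ΔT = 43.58 / (12.10×10³ × 5.09×10⁻⁶) = 707.6 K.
T = 20.4 + 707.6 = 728.0 °C.

728 °C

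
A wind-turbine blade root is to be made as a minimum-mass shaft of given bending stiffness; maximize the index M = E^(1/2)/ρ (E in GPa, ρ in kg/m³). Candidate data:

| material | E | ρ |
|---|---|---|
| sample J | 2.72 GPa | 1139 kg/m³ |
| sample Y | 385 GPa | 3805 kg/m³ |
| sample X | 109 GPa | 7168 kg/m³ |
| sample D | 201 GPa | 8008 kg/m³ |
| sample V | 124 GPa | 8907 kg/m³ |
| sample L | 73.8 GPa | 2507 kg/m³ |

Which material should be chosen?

Computing M directly (units already consistent):
  sample Y: M = 5.16×10⁻³
  sample L: M = 3.43×10⁻³
  sample D: M = 1.77×10⁻³
  sample X: M = 1.46×10⁻³
  sample J: M = 1.45×10⁻³
  sample V: M = 1.25×10⁻³
Sample Y has the largest M.

sample Y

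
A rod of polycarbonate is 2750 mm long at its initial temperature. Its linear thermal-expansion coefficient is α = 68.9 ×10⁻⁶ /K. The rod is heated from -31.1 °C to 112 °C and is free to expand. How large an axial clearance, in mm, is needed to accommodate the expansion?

ΔT = 112 − (-31.1) = 143.1 K.
ΔL = α·L₀·ΔT = 68.9×10⁻⁶ × 2750 mm × 143.1 K = 27.1 mm.

27.1 mm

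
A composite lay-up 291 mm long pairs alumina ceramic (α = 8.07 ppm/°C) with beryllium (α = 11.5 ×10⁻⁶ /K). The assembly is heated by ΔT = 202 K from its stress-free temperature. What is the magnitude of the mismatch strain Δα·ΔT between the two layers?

Δα = |8.07 − 11.5|×10⁻⁶/K = 3.43×10⁻⁶/K.
Mismatch strain = Δα·ΔT = 3.43×10⁻⁶ × 202.0 = 6.93×10⁻⁴.

6.93×10⁻⁴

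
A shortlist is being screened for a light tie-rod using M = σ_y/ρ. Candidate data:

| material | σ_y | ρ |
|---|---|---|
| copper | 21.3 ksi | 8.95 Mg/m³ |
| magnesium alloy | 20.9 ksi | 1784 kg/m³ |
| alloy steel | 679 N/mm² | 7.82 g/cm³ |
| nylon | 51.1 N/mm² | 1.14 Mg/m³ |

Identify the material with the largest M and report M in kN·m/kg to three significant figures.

In SI units:
  copper: σ_y = 146.9 MPa, ρ = 8950 kg/m³
  magnesium alloy: σ_y = 144.1 MPa, ρ = 1784 kg/m³
  alloy steel: σ_y = 679.0 MPa, ρ = 7820 kg/m³
  nylon: σ_y = 51.10 MPa, ρ = 1140 kg/m³
  alloy steel: M = 86.8 kN·m/kg
  magnesium alloy: M = 80.8 kN·m/kg
  nylon: M = 44.8 kN·m/kg
  copper: M = 16.4 kN·m/kg
The maximum is for alloy steel.

alloy steel, M = 86.8 kN·m/kg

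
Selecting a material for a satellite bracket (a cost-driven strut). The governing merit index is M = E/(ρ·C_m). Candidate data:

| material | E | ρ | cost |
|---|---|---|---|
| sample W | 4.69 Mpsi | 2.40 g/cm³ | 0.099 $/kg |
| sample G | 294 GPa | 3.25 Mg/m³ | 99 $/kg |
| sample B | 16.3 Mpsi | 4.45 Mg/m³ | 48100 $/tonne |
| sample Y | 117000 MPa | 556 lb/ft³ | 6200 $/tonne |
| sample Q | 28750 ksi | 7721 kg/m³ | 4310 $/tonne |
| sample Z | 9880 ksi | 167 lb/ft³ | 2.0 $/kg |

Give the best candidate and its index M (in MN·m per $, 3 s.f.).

sample W, M = 136 MN·m per $

Normalizing units and computing the index:
  sample W: E = 32.34 GPa, ρ = 2400 kg/m³, cost = 0.09900 $/kg
  sample G: E = 294.0 GPa, ρ = 3250 kg/m³, cost = 99.00 $/kg
  sample B: E = 112.4 GPa, ρ = 4450 kg/m³, cost = 48.10 $/kg
  sample Y: E = 117.0 GPa, ρ = 8906 kg/m³, cost = 6.200 $/kg
  sample Q: E = 198.2 GPa, ρ = 7721 kg/m³, cost = 4.310 $/kg
  sample Z: E = 68.12 GPa, ρ = 2675 kg/m³, cost = 2.000 $/kg
  sample W: M = 136 MN·m per $
  sample Z: M = 12.7 MN·m per $
  sample Q: M = 5.96 MN·m per $
  sample Y: M = 2.12 MN·m per $
  sample G: M = 0.914 MN·m per $
  sample B: M = 0.525 MN·m per $
Sample W has the largest M.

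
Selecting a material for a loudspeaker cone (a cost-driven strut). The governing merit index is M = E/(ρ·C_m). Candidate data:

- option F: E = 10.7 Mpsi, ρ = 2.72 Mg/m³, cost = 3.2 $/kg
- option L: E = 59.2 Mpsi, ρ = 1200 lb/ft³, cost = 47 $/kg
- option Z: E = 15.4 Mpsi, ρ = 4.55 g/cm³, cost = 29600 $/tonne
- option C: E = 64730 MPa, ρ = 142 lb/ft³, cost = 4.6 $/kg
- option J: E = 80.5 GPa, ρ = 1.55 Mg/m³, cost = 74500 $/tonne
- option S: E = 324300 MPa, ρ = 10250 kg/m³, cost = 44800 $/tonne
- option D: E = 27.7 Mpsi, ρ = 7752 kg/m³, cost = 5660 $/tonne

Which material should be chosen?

In SI units:
  option F: E = 73.77 GPa, ρ = 2720 kg/m³, cost = 3.200 $/kg
  option L: E = 408.2 GPa, ρ = 19220 kg/m³, cost = 47.00 $/kg
  option Z: E = 106.2 GPa, ρ = 4550 kg/m³, cost = 29.60 $/kg
  option C: E = 64.73 GPa, ρ = 2275 kg/m³, cost = 4.600 $/kg
  option J: E = 80.50 GPa, ρ = 1550 kg/m³, cost = 74.50 $/kg
  option S: E = 324.3 GPa, ρ = 10250 kg/m³, cost = 44.80 $/kg
  option D: E = 191.0 GPa, ρ = 7752 kg/m³, cost = 5.660 $/kg
  option F: M = 8.48 MN·m per $
  option C: M = 6.19 MN·m per $
  option D: M = 4.35 MN·m per $
  option Z: M = 0.788 MN·m per $
  option S: M = 0.706 MN·m per $
  option J: M = 0.697 MN·m per $
  option L: M = 0.452 MN·m per $
Option F has the largest M.

option F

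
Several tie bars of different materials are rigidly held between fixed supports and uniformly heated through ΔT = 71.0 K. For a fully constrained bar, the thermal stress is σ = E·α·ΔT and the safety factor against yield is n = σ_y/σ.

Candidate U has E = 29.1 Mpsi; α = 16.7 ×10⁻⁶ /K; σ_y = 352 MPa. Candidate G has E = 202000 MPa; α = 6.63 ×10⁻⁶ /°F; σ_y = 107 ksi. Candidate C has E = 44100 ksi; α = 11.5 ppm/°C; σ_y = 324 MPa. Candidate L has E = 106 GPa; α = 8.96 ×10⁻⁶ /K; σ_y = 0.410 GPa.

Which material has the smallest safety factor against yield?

Per material, after unit conversion:
  candidate U: E = 200.6, α = 16.7, σ_y = 352.0 → σ = 238 MPa, n = 1.48
  candidate G: E = 202.0, α = 11.9, σ_y = 737.7 → σ = 171 MPa, n = 4.31
  candidate C: E = 304.1, α = 11.5, σ_y = 324.0 → σ = 248 MPa, n = 1.31
  candidate L: E = 106.0, α = 8.96, σ_y = 410.0 → σ = 67.4 MPa, n = 6.08
Smallest n: candidate C with n = 1.31.

candidate C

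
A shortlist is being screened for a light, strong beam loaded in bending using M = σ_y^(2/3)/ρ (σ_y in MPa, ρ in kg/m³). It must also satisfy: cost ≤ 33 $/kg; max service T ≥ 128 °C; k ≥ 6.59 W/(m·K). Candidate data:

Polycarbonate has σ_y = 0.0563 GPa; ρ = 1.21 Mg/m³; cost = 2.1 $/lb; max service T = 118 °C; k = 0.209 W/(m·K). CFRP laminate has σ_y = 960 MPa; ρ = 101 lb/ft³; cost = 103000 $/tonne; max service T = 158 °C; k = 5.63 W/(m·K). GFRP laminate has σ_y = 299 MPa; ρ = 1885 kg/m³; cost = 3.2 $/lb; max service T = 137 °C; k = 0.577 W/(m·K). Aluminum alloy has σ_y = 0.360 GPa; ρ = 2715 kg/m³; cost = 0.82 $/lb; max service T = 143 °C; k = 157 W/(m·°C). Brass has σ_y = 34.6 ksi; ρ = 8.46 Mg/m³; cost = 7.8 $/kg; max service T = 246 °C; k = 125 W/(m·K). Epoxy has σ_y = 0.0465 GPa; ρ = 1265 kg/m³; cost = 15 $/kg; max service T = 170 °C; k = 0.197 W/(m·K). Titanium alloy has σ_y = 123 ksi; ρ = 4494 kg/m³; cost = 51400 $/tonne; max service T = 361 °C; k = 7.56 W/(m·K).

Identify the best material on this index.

aluminum alloy

Screen on constraints: cost ≤ 33 $/kg; max service T ≥ 128 °C; k ≥ 6.59 W/(m·K). Survivors: aluminum alloy, brass.
In SI units:
  aluminum alloy: σ_y = 360.0 MPa, ρ = 2715 kg/m³
  brass: σ_y = 238.6 MPa, ρ = 8460 kg/m³
  aluminum alloy: M = 18.6×10⁻³
  brass: M = 4.55×10⁻³
Highest index: aluminum alloy.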